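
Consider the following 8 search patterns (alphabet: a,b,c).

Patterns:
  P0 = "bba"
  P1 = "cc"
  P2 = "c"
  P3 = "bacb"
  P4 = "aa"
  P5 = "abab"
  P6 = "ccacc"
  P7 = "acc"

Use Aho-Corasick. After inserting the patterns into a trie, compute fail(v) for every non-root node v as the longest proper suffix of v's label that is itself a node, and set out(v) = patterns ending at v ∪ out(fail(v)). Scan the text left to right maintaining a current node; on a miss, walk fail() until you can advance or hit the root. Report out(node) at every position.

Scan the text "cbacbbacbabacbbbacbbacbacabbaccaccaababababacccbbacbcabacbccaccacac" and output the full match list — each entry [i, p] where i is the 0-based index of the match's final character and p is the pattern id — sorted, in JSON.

Construct AC machine:
Trie (insert patterns):
  n0 'ε': a→9 b→1 c→4
  n1 'b': a→6 b→2
  n2 'bb': a→3
  n3 'bba': ·  ←P0
  n4 'c': c→5  ←P2
  n5 'cc': a→14  ←P1
  n6 'ba': c→7
  n7 'bac': b→8
  n8 'bacb': ·  ←P3
  n9 'a': a→10 b→11 c→17
  n10 'aa': ·  ←P4
  n11 'ab': a→12
  n12 'aba': b→13
  n13 'abab': ·  ←P5
  n14 'cca': c→15
  n15 'ccac': c→16
  n16 'ccacc': ·  ←P6
  n17 'ac': c→18
  n18 'acc': ·  ←P7

Failure links (BFS by depth):
  fail(1) 'b': from fail(0)=0 chase 'b': 0 ⇒ 0;  out=∅∪out(0)=∅
  fail(4) 'c': from fail(0)=0 chase 'c': 0 ⇒ 0;  out={2}∪out(0)={2}
  fail(9) 'a': from fail(0)=0 chase 'a': 0 ⇒ 0;  out=∅∪out(0)=∅
  fail(2) 'bb': from fail(1)=0 chase 'b': 0 ⇒ 1;  out=∅∪out(1)=∅
  fail(5) 'cc': from fail(4)=0 chase 'c': 0 ⇒ 4;  out={1}∪out(4)={1,2}
  fail(6) 'ba': from fail(1)=0 chase 'a': 0 ⇒ 9;  out=∅∪out(9)=∅
  fail(10) 'aa': from fail(9)=0 chase 'a': 0 ⇒ 9;  out={4}∪out(9)={4}
  fail(11) 'ab': from fail(9)=0 chase 'b': 0 ⇒ 1;  out=∅∪out(1)=∅
  fail(17) 'ac': from fail(9)=0 chase 'c': 0 ⇒ 4;  out=∅∪out(4)={2}
  fail(3) 'bba': from fail(2)=1 chase 'a': 1 ⇒ 6;  out={0}∪out(6)={0}
  fail(7) 'bac': from fail(6)=9 chase 'c': 9 ⇒ 17;  out=∅∪out(17)={2}
  fail(12) 'aba': from fail(11)=1 chase 'a': 1 ⇒ 6;  out=∅∪out(6)=∅
  fail(14) 'cca': from fail(5)=4 chase 'a': 4→0 ⇒ 9;  out=∅∪out(9)=∅
  fail(18) 'acc': from fail(17)=4 chase 'c': 4 ⇒ 5;  out={7}∪out(5)={1,2,7}
  fail(8) 'bacb': from fail(7)=17 chase 'b': 17→4→0 ⇒ 1;  out={3}∪out(1)={3}
  fail(13) 'abab': from fail(12)=6 chase 'b': 6→9 ⇒ 11;  out={5}∪out(11)={5}
  fail(15) 'ccac': from fail(14)=9 chase 'c': 9 ⇒ 17;  out=∅∪out(17)={2}
  fail(16) 'ccacc': from fail(15)=17 chase 'c': 17 ⇒ 18;  out={6}∪out(18)={1,2,6,7}

Run:
[0] read 'c'  n0⇒n4  emit P2@[0:0]
[1] read 'b'  n4⇒n1 ·f
[2] read 'a'  n1⇒n6
[3] read 'c'  n6⇒n7  emit P2@[3:3]
[4] read 'b'  n7⇒n8  emit P3@[1:4]
[5] read 'b'  n8⇒n2 ·f
[6] read 'a'  n2⇒n3  emit P0@[4:6]
[7] read 'c'  n3⇒n7 ·f  emit P2@[7:7]
[8] read 'b'  n7⇒n8  emit P3@[5:8]
[9] read 'a'  n8⇒n6 ·f
[10] read 'b'  n6⇒n11 ·f
[11] read 'a'  n11⇒n12
[12] read 'c'  n12⇒n7 ·f  emit P2@[12:12]
[13] read 'b'  n7⇒n8  emit P3@[10:13]
[14] read 'b'  n8⇒n2 ·f
[15] read 'b'  n2⇒n2 ·f
[16] read 'a'  n2⇒n3  emit P0@[14:16]
[17] read 'c'  n3⇒n7 ·f  emit P2@[17:17]
[18] read 'b'  n7⇒n8  emit P3@[15:18]
[19] read 'b'  n8⇒n2 ·f
[20] read 'a'  n2⇒n3  emit P0@[18:20]
[21] read 'c'  n3⇒n7 ·f  emit P2@[21:21]
[22] read 'b'  n7⇒n8  emit P3@[19:22]
[23] read 'a'  n8⇒n6 ·f
[24] read 'c'  n6⇒n7  emit P2@[24:24]
[25] read 'a'  n7⇒n9 ·f
[26] read 'b'  n9⇒n11
[27] read 'b'  n11⇒n2 ·f
[28] read 'a'  n2⇒n3  emit P0@[26:28]
[29] read 'c'  n3⇒n7 ·f  emit P2@[29:29]
[30] read 'c'  n7⇒n18 ·f  emit P1@[29:30],P2@[30:30],P7@[28:30]
[31] read 'a'  n18⇒n14 ·f
[32] read 'c'  n14⇒n15  emit P2@[32:32]
[33] read 'c'  n15⇒n16  emit P1@[32:33],P2@[33:33],P6@[29:33],P7@[31:33]
[34] read 'a'  n16⇒n14 ·f
[35] read 'a'  n14⇒n10 ·f  emit P4@[34:35]
[36] read 'b'  n10⇒n11 ·f
[37] read 'a'  n11⇒n12
[38] read 'b'  n12⇒n13  emit P5@[35:38]
[39] read 'a'  n13⇒n12 ·f
[40] read 'b'  n12⇒n13  emit P5@[37:40]
[41] read 'a'  n13⇒n12 ·f
[42] read 'b'  n12⇒n13  emit P5@[39:42]
[43] read 'a'  n13⇒n12 ·f
[44] read 'c'  n12⇒n7 ·f  emit P2@[44:44]
[45] read 'c'  n7⇒n18 ·f  emit P1@[44:45],P2@[45:45],P7@[43:45]
[46] read 'c'  n18⇒n5 ·f  emit P1@[45:46],P2@[46:46]
[47] read 'b'  n5⇒n1 ·f
[48] read 'b'  n1⇒n2
[49] read 'a'  n2⇒n3  emit P0@[47:49]
[50] read 'c'  n3⇒n7 ·f  emit P2@[50:50]
[51] read 'b'  n7⇒n8  emit P3@[48:51]
[52] read 'c'  n8⇒n4 ·f  emit P2@[52:52]
[53] read 'a'  n4⇒n9 ·f
[54] read 'b'  n9⇒n11
[55] read 'a'  n11⇒n12
[56] read 'c'  n12⇒n7 ·f  emit P2@[56:56]
[57] read 'b'  n7⇒n8  emit P3@[54:57]
[58] read 'c'  n8⇒n4 ·f  emit P2@[58:58]
[59] read 'c'  n4⇒n5  emit P1@[58:59],P2@[59:59]
[60] read 'a'  n5⇒n14
[61] read 'c'  n14⇒n15  emit P2@[61:61]
[62] read 'c'  n15⇒n16  emit P1@[61:62],P2@[62:62],P6@[58:62],P7@[60:62]
[63] read 'a'  n16⇒n14 ·f
[64] read 'c'  n14⇒n15  emit P2@[64:64]
[65] read 'a'  n15⇒n9 ·f
[66] read 'c'  n9⇒n17  emit P2@[66:66]

Result: [[0,2],[3,2],[4,3],[6,0],[7,2],[8,3],[12,2],[13,3],[16,0],[17,2],[18,3],[20,0],[21,2],[22,3],[24,2],[28,0],[29,2],[30,1],[30,2],[30,7],[32,2],[33,1],[33,2],[33,6],[33,7],[35,4],[38,5],[40,5],[42,5],[44,2],[45,1],[45,2],[45,7],[46,1],[46,2],[49,0],[50,2],[51,3],[52,2],[56,2],[57,3],[58,2],[59,1],[59,2],[61,2],[62,1],[62,2],[62,6],[62,7],[64,2],[66,2]]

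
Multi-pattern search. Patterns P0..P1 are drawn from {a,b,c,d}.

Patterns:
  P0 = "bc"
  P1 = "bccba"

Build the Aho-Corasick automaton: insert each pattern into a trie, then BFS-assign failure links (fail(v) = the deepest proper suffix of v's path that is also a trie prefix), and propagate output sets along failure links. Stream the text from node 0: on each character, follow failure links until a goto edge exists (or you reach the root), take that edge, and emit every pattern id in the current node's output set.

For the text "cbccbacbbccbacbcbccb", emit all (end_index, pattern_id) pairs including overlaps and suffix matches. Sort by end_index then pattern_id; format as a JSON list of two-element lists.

Build automaton:
Trie (insert patterns):
  n0 'ε': b→1
  n1 'b': c→2
  n2 'bc': c→3  [P0 ends]
  n3 'bcc': b→4
  n4 'bccb': a→5
  n5 'bccba': ·  [P1 ends]

Failure links (BFS by depth):
  fail(1) 'b': from fail(0)=0 chase 'b': 0 ⇒ 0;  out=∅∪out(0)=∅
  fail(2) 'bc': from fail(1)=0 chase 'c': 0 ⇒ 0;  out={0}∪out(0)={0}
  fail(3) 'bcc': from fail(2)=0 chase 'c': 0 ⇒ 0;  out=∅∪out(0)=∅
  fail(4) 'bccb': from fail(3)=0 chase 'b': 0 ⇒ 1;  out=∅∪out(1)=∅
  fail(5) 'bccba': from fail(4)=1 chase 'a': 1→0 ⇒ 0;  out={1}∪out(0)={1}

Run:
[0] read 'c'  n0⇒n0
[1] read 'b'  n0⇒n1
[2] read 'c'  n1⇒n2  ** P0@[1:2]
[3] read 'c'  n2⇒n3
[4] read 'b'  n3⇒n4
[5] read 'a'  n4⇒n5  ** P1@[1:5]
[6] read 'c'  n5⇒n0 (via fail)
[7] read 'b'  n0⇒n1
[8] read 'b'  n1⇒n1 (via fail)
[9] read 'c'  n1⇒n2  ** P0@[8:9]
[10] read 'c'  n2⇒n3
[11] read 'b'  n3⇒n4
[12] read 'a'  n4⇒n5  ** P1@[8:12]
[13] read 'c'  n5⇒n0 (via fail)
[14] read 'b'  n0⇒n1
[15] read 'c'  n1⇒n2  ** P0@[14:15]
[16] read 'b'  n2⇒n1 (via fail)
[17] read 'c'  n1⇒n2  ** P0@[16:17]
[18] read 'c'  n2⇒n3
[19] read 'b'  n3⇒n4

Matches: [[2,0],[5,1],[9,0],[12,1],[15,0],[17,0]]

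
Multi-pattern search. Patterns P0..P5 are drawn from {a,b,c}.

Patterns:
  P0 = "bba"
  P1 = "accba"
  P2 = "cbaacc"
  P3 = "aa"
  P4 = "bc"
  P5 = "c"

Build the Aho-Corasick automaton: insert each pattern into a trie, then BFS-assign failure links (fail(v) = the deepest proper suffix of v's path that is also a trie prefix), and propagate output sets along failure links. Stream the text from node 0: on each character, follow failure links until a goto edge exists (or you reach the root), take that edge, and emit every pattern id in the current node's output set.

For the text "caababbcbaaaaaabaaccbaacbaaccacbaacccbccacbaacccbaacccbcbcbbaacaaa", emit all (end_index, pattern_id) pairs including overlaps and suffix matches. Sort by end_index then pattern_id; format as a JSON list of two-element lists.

Build:
Trie nodes:
  0='ε' goto a→4 b→1 c→9
  1='b' goto b→2 c→16
  2='bb' goto a→3
  3='bba' goto ·  ←P0
  4='a' goto a→15 c→5
  5='ac' goto c→6
  6='acc' goto b→7
  7='accb' goto a→8
  8='accba' goto ·  ←P1
  9='c' goto b→10  ←P5
  10='cb' goto a→11
  11='cba' goto a→12
  12='cbaa' goto c→13
  13='cbaac' goto c→14
  14='cbaacc' goto ·  ←P2
  15='aa' goto ·  ←P3
  16='bc' goto ·  ←P4

Failure links (BFS by depth):
  n1('b'): parent n0 fail=0; on 'b' 0 → fail=0;  out ∅∪∅=∅
  n4('a'): parent n0 fail=0; on 'a' 0 → fail=0;  out ∅∪∅=∅
  n9('c'): parent n0 fail=0; on 'c' 0 → fail=0;  out {5}∪∅={5}
  n2('bb'): parent n1 fail=0; on 'b' 0 → fail=1;  out ∅∪∅=∅
  n5('ac'): parent n4 fail=0; on 'c' 0 → fail=9;  out ∅∪{5}={5}
  n10('cb'): parent n9 fail=0; on 'b' 0 → fail=1;  out ∅∪∅=∅
  n15('aa'): parent n4 fail=0; on 'a' 0 → fail=4;  out {3}∪∅={3}
  n16('bc'): parent n1 fail=0; on 'c' 0 → fail=9;  out {4}∪{5}={4,5}
  n3('bba'): parent n2 fail=1; on 'a' 1→0 → fail=4;  out {0}∪∅={0}
  n6('acc'): parent n5 fail=9; on 'c' 9→0 → fail=9;  out ∅∪{5}={5}
  n11('cba'): parent n10 fail=1; on 'a' 1→0 → fail=4;  out ∅∪∅=∅
  n7('accb'): parent n6 fail=9; on 'b' 9 → fail=10;  out ∅∪∅=∅
  n12('cbaa'): parent n11 fail=4; on 'a' 4 → fail=15;  out ∅∪{3}={3}
  n8('accba'): parent n7 fail=10; on 'a' 10 → fail=11;  out {1}∪∅={1}
  n13('cbaac'): parent n12 fail=15; on 'c' 15→4 → fail=5;  out ∅∪{5}={5}
  n14('cbaacc'): parent n13 fail=5; on 'c' 5 → fail=6;  out {2}∪{5}={2,5}

Text stream:
pos 0 'c': at 9  emit P5@[0:0]
pos 1 'a': at 4 (fail-walked)
pos 2 'a': at 15  emit P3@[1:2]
pos 3 'b': at 1 (fail-walked)
pos 4 'a': at 4 (fail-walked)
pos 5 'b': at 1 (fail-walked)
pos 6 'b': at 2
pos 7 'c': at 16 (fail-walked)  emit P4@[6:7],P5@[7:7]
pos 8 'b': at 10 (fail-walked)
pos 9 'a': at 11
pos 10 'a': at 12  emit P3@[9:10]
pos 11 'a': at 15 (fail-walked)  emit P3@[10:11]
pos 12 'a': at 15 (fail-walked)  emit P3@[11:12]
pos 13 'a': at 15 (fail-walked)  emit P3@[12:13]
pos 14 'a': at 15 (fail-walked)  emit P3@[13:14]
pos 15 'b': at 1 (fail-walked)
pos 16 'a': at 4 (fail-walked)
pos 17 'a': at 15  emit P3@[16:17]
pos 18 'c': at 5 (fail-walked)  emit P5@[18:18]
pos 19 'c': at 6  emit P5@[19:19]
pos 20 'b': at 7
pos 21 'a': at 8  emit P1@[17:21]
pos 22 'a': at 12 (fail-walked)  emit P3@[21:22]
pos 23 'c': at 13  emit P5@[23:23]
pos 24 'b': at 10 (fail-walked)
pos 25 'a': at 11
pos 26 'a': at 12  emit P3@[25:26]
pos 27 'c': at 13  emit P5@[27:27]
pos 28 'c': at 14  emit P2@[23:28],P5@[28:28]
pos 29 'a': at 4 (fail-walked)
pos 30 'c': at 5  emit P5@[30:30]
pos 31 'b': at 10 (fail-walked)
pos 32 'a': at 11
pos 33 'a': at 12  emit P3@[32:33]
pos 34 'c': at 13  emit P5@[34:34]
pos 35 'c': at 14  emit P2@[30:35],P5@[35:35]
pos 36 'c': at 9 (fail-walked)  emit P5@[36:36]
pos 37 'b': at 10
pos 38 'c': at 16 (fail-walked)  emit P4@[37:38],P5@[38:38]
pos 39 'c': at 9 (fail-walked)  emit P5@[39:39]
pos 40 'a': at 4 (fail-walked)
pos 41 'c': at 5  emit P5@[41:41]
pos 42 'b': at 10 (fail-walked)
pos 43 'a': at 11
pos 44 'a': at 12  emit P3@[43:44]
pos 45 'c': at 13  emit P5@[45:45]
pos 46 'c': at 14  emit P2@[41:46],P5@[46:46]
pos 47 'c': at 9 (fail-walked)  emit P5@[47:47]
pos 48 'b': at 10
pos 49 'a': at 11
pos 50 'a': at 12  emit P3@[49:50]
pos 51 'c': at 13  emit P5@[51:51]
pos 52 'c': at 14  emit P2@[47:52],P5@[52:52]
pos 53 'c': at 9 (fail-walked)  emit P5@[53:53]
pos 54 'b': at 10
pos 55 'c': at 16 (fail-walked)  emit P4@[54:55],P5@[55:55]
pos 56 'b': at 10 (fail-walked)
pos 57 'c': at 16 (fail-walked)  emit P4@[56:57],P5@[57:57]
pos 58 'b': at 10 (fail-walked)
pos 59 'b': at 2 (fail-walked)
pos 60 'a': at 3  emit P0@[58:60]
pos 61 'a': at 15 (fail-walked)  emit P3@[60:61]
pos 62 'c': at 5 (fail-walked)  emit P5@[62:62]
pos 63 'a': at 4 (fail-walked)
pos 64 'a': at 15  emit P3@[63:64]
pos 65 'a': at 15 (fail-walked)  emit P3@[64:65]

All matches (sorted): [[0,5],[2,3],[7,4],[7,5],[10,3],[11,3],[12,3],[13,3],[14,3],[17,3],[18,5],[19,5],[21,1],[22,3],[23,5],[26,3],[27,5],[28,2],[28,5],[30,5],[33,3],[34,5],[35,2],[35,5],[36,5],[38,4],[38,5],[39,5],[41,5],[44,3],[45,5],[46,2],[46,5],[47,5],[50,3],[51,5],[52,2],[52,5],[53,5],[55,4],[55,5],[57,4],[57,5],[60,0],[61,3],[62,5],[64,3],[65,3]]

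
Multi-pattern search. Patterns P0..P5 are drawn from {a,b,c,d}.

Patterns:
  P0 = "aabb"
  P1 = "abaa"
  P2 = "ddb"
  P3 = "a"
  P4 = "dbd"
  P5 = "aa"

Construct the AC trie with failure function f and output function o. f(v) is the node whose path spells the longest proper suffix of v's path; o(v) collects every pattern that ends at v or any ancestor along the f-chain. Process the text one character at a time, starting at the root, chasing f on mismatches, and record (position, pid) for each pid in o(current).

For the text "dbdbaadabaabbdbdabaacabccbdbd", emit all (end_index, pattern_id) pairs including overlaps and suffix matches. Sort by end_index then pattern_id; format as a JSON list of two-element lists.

Build automaton:
Trie nodes:
  0='ε' goto a→1 d→8
  1='a' goto a→2 b→5  [P3 ends]
  2='aa' goto b→3  [P5 ends]
  3='aab' goto b→4
  4='aabb' goto ·  [P0 ends]
  5='ab' goto a→6
  6='aba' goto a→7
  7='abaa' goto ·  [P1 ends]
  8='d' goto b→11 d→9
  9='dd' goto b→10
  10='ddb' goto ·  [P2 ends]
  11='db' goto d→12
  12='dbd' goto ·  [P4 ends]

BFS fail/out derivation:
  n1('a'): parent n0 fail=0; on 'a' 0 → fail=0;  out {3}∪∅={3}
  n8('d'): parent n0 fail=0; on 'd' 0 → fail=0;  out ∅∪∅=∅
  n2('aa'): parent n1 fail=0; on 'a' 0 → fail=1;  out {5}∪{3}={3,5}
  n5('ab'): parent n1 fail=0; on 'b' 0 → fail=0;  out ∅∪∅=∅
  n9('dd'): parent n8 fail=0; on 'd' 0 → fail=8;  out ∅∪∅=∅
  n11('db'): parent n8 fail=0; on 'b' 0 → fail=0;  out ∅∪∅=∅
  n3('aab'): parent n2 fail=1; on 'b' 1 → fail=5;  out ∅∪∅=∅
  n6('aba'): parent n5 fail=0; on 'a' 0 → fail=1;  out ∅∪{3}={3}
  n10('ddb'): parent n9 fail=8; on 'b' 8 → fail=11;  out {2}∪∅={2}
  n12('dbd'): parent n11 fail=0; on 'd' 0 → fail=8;  out {4}∪∅={4}
  n4('aabb'): parent n3 fail=5; on 'b' 5→0 → fail=0;  out {0}∪∅={0}
  n7('abaa'): parent n6 fail=1; on 'a' 1 → fail=2;  out {1}∪{3,5}={1,3,5}

Scan:
i=0 'd': node 0→8
i=1 'b': node 8→11
i=2 'd': node 11→12  ** P4@[0:2]
i=3 'b': node 12→11 (fail-walked)
i=4 'a': node 11→1 (fail-walked)  ** P3@[4:4]
i=5 'a': node 1→2  ** P3@[5:5],P5@[4:5]
i=6 'd': node 2→8 (fail-walked)
i=7 'a': node 8→1 (fail-walked)  ** P3@[7:7]
i=8 'b': node 1→5
i=9 'a': node 5→6  ** P3@[9:9]
i=10 'a': node 6→7  ** P1@[7:10],P3@[10:10],P5@[9:10]
i=11 'b': node 7→3 (fail-walked)
i=12 'b': node 3→4  ** P0@[9:12]
i=13 'd': node 4→8 (fail-walked)
i=14 'b': node 8→11
i=15 'd': node 11→12  ** P4@[13:15]
i=16 'a': node 12→1 (fail-walked)  ** P3@[16:16]
i=17 'b': node 1→5
i=18 'a': node 5→6  ** P3@[18:18]
i=19 'a': node 6→7  ** P1@[16:19],P3@[19:19],P5@[18:19]
i=20 'c': node 7→0 (fail-walked)
i=21 'a': node 0→1  ** P3@[21:21]
i=22 'b': node 1→5
i=23 'c': node 5→0 (fail-walked)
i=24 'c': node 0→0
i=25 'b': node 0→0
i=26 'd': node 0→8
i=27 'b': node 8→11
i=28 'd': node 11→12  ** P4@[26:28]

Result: [[2,4],[4,3],[5,3],[5,5],[7,3],[9,3],[10,1],[10,3],[10,5],[12,0],[15,4],[16,3],[18,3],[19,1],[19,3],[19,5],[21,3],[28,4]]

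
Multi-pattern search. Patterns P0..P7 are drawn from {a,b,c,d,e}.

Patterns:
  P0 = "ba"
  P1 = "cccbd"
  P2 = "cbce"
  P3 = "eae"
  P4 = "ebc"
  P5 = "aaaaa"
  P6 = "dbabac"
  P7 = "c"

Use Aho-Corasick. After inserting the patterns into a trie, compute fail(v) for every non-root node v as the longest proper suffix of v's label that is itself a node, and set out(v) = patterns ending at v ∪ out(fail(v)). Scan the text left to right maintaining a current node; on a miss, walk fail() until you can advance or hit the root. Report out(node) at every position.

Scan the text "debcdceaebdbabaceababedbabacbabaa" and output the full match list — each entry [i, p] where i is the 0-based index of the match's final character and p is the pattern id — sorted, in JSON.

Build automaton:
Trie nodes:
  0='ε' goto a→16 b→1 c→3 d→21 e→11
  1='b' goto a→2
  2='ba' goto ·  [P0 ends]
  3='c' goto b→8 c→4  [P7 ends]
  4='cc' goto c→5
  5='ccc' goto b→6
  6='cccb' goto d→7
  7='cccbd' goto ·  [P1 ends]
  8='cb' goto c→9
  9='cbc' goto e→10
  10='cbce' goto ·  [P2 ends]
  11='e' goto a→12 b→14
  12='ea' goto e→13
  13='eae' goto ·  [P3 ends]
  14='eb' goto c→15
  15='ebc' goto ·  [P4 ends]
  16='a' goto a→17
  17='aa' goto a→18
  18='aaa' goto a→19
  19='aaaa' goto a→20
  20='aaaaa' goto ·  [P5 ends]
  21='d' goto b→22
  22='db' goto a→23
  23='dba' goto b→24
  24='dbab' goto a→25
  25='dbaba' goto c→26
  26='dbabac' goto ·  [P6 ends]

Failure links (BFS by depth):
  fail(1) 'b': from fail(0)=0 chase 'b': 0 ⇒ 0;  out=∅∪out(0)=∅
  fail(3) 'c': from fail(0)=0 chase 'c': 0 ⇒ 0;  out={7}∪out(0)={7}
  fail(11) 'e': from fail(0)=0 chase 'e': 0 ⇒ 0;  out=∅∪out(0)=∅
  fail(16) 'a': from fail(0)=0 chase 'a': 0 ⇒ 0;  out=∅∪out(0)=∅
  fail(21) 'd': from fail(0)=0 chase 'd': 0 ⇒ 0;  out=∅∪out(0)=∅
  fail(2) 'ba': from fail(1)=0 chase 'a': 0 ⇒ 16;  out={0}∪out(16)={0}
  fail(4) 'cc': from fail(3)=0 chase 'c': 0 ⇒ 3;  out=∅∪out(3)={7}
  fail(8) 'cb': from fail(3)=0 chase 'b': 0 ⇒ 1;  out=∅∪out(1)=∅
  fail(12) 'ea': from fail(11)=0 chase 'a': 0 ⇒ 16;  out=∅∪out(16)=∅
  fail(14) 'eb': from fail(11)=0 chase 'b': 0 ⇒ 1;  out=∅∪out(1)=∅
  fail(17) 'aa': from fail(16)=0 chase 'a': 0 ⇒ 16;  out=∅∪out(16)=∅
  fail(22) 'db': from fail(21)=0 chase 'b': 0 ⇒ 1;  out=∅∪out(1)=∅
  fail(5) 'ccc': from fail(4)=3 chase 'c': 3 ⇒ 4;  out=∅∪out(4)={7}
  fail(9) 'cbc': from fail(8)=1 chase 'c': 1→0 ⇒ 3;  out=∅∪out(3)={7}
  fail(13) 'eae': from fail(12)=16 chase 'e': 16→0 ⇒ 11;  out={3}∪out(11)={3}
  fail(15) 'ebc': from fail(14)=1 chase 'c': 1→0 ⇒ 3;  out={4}∪out(3)={4,7}
  fail(18) 'aaa': from fail(17)=16 chase 'a': 16 ⇒ 17;  out=∅∪out(17)=∅
  fail(23) 'dba': from fail(22)=1 chase 'a': 1 ⇒ 2;  out=∅∪out(2)={0}
  fail(6) 'cccb': from fail(5)=4 chase 'b': 4→3 ⇒ 8;  out=∅∪out(8)=∅
  fail(10) 'cbce': from fail(9)=3 chase 'e': 3→0 ⇒ 11;  out={2}∪out(11)={2}
  fail(19) 'aaaa': from fail(18)=17 chase 'a': 17 ⇒ 18;  out=∅∪out(18)=∅
  fail(24) 'dbab': from fail(23)=2 chase 'b': 2→16→0 ⇒ 1;  out=∅∪out(1)=∅
  fail(7) 'cccbd': from fail(6)=8 chase 'd': 8→1→0 ⇒ 21;  out={1}∪out(21)={1}
  fail(20) 'aaaaa': from fail(19)=18 chase 'a': 18 ⇒ 19;  out={5}∪out(19)={5}
  fail(25) 'dbaba': from fail(24)=1 chase 'a': 1 ⇒ 2;  out=∅∪out(2)={0}
  fail(26) 'dbabac': from fail(25)=2 chase 'c': 2→16→0 ⇒ 3;  out={6}∪out(3)={6,7}

Scan:
i=0 'd': node 0→21
i=1 'e': node 21→11 (fail-walked)
i=2 'b': node 11→14
i=3 'c': node 14→15  emit P4@[1:3],P7@[3:3]
i=4 'd': node 15→21 (fail-walked)
i=5 'c': node 21→3 (fail-walked)  emit P7@[5:5]
i=6 'e': node 3→11 (fail-walked)
i=7 'a': node 11→12
i=8 'e': node 12→13  emit P3@[6:8]
i=9 'b': node 13→14 (fail-walked)
i=10 'd': node 14→21 (fail-walked)
i=11 'b': node 21→22
i=12 'a': node 22→23  emit P0@[11:12]
i=13 'b': node 23→24
i=14 'a': node 24→25  emit P0@[13:14]
i=15 'c': node 25→26  emit P6@[10:15],P7@[15:15]
i=16 'e': node 26→11 (fail-walked)
i=17 'a': node 11→12
i=18 'b': node 12→1 (fail-walked)
i=19 'a': node 1→2  emit P0@[18:19]
i=20 'b': node 2→1 (fail-walked)
i=21 'e': node 1→11 (fail-walked)
i=22 'd': node 11→21 (fail-walked)
i=23 'b': node 21→22
i=24 'a': node 22→23  emit P0@[23:24]
i=25 'b': node 23→24
i=26 'a': node 24→25  emit P0@[25:26]
i=27 'c': node 25→26  emit P6@[22:27],P7@[27:27]
i=28 'b': node 26→8 (fail-walked)
i=29 'a': node 8→2 (fail-walked)  emit P0@[28:29]
i=30 'b': node 2→1 (fail-walked)
i=31 'a': node 1→2  emit P0@[30:31]
i=32 'a': node 2→17 (fail-walked)

Result: [[3,4],[3,7],[5,7],[8,3],[12,0],[14,0],[15,6],[15,7],[19,0],[24,0],[26,0],[27,6],[27,7],[29,0],[31,0]]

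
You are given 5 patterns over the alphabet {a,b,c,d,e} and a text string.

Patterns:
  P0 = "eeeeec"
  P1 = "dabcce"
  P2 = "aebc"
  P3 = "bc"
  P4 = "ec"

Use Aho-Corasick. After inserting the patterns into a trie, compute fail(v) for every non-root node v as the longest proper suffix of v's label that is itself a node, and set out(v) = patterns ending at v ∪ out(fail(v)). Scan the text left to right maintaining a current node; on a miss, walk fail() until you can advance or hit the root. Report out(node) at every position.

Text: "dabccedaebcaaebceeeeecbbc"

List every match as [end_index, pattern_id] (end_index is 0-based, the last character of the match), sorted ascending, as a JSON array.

Build automaton:
Trie (insert patterns):
  0='ε' goto a→13 b→17 d→7 e→1
  1='e' goto c→19 e→2
  2='ee' goto e→3
  3='eee' goto e→4
  4='eeee' goto e→5
  5='eeeee' goto c→6
  6='eeeeec' goto ·  [P0 ends]
  7='d' goto a→8
  8='da' goto b→9
  9='dab' goto c→10
  10='dabc' goto c→11
  11='dabcc' goto e→12
  12='dabcce' goto ·  [P1 ends]
  13='a' goto e→14
  14='ae' goto b→15
  15='aeb' goto c→16
  16='aebc' goto ·  [P2 ends]
  17='b' goto c→18
  18='bc' goto ·  [P3 ends]
  19='ec' goto ·  [P4 ends]

Failure links (BFS by depth):
  fail(1) 'e': from fail(0)=0 chase 'e': 0 ⇒ 0;  out=∅∪out(0)=∅
  fail(7) 'd': from fail(0)=0 chase 'd': 0 ⇒ 0;  out=∅∪out(0)=∅
  fail(13) 'a': from fail(0)=0 chase 'a': 0 ⇒ 0;  out=∅∪out(0)=∅
  fail(17) 'b': from fail(0)=0 chase 'b': 0 ⇒ 0;  out=∅∪out(0)=∅
  fail(2) 'ee': from fail(1)=0 chase 'e': 0 ⇒ 1;  out=∅∪out(1)=∅
  fail(8) 'da': from fail(7)=0 chase 'a': 0 ⇒ 13;  out=∅∪out(13)=∅
  fail(14) 'ae': from fail(13)=0 chase 'e': 0 ⇒ 1;  out=∅∪out(1)=∅
  fail(18) 'bc': from fail(17)=0 chase 'c': 0 ⇒ 0;  out={3}∪out(0)={3}
  fail(19) 'ec': from fail(1)=0 chase 'c': 0 ⇒ 0;  out={4}∪out(0)={4}
  fail(3) 'eee': from fail(2)=1 chase 'e': 1 ⇒ 2;  out=∅∪out(2)=∅
  fail(9) 'dab': from fail(8)=13 chase 'b': 13→0 ⇒ 17;  out=∅∪out(17)=∅
  fail(15) 'aeb': from fail(14)=1 chase 'b': 1→0 ⇒ 17;  out=∅∪out(17)=∅
  fail(4) 'eeee': from fail(3)=2 chase 'e': 2 ⇒ 3;  out=∅∪out(3)=∅
  fail(10) 'dabc': from fail(9)=17 chase 'c': 17 ⇒ 18;  out=∅∪out(18)={3}
  fail(16) 'aebc': from fail(15)=17 chase 'c': 17 ⇒ 18;  out={2}∪out(18)={2,3}
  fail(5) 'eeeee': from fail(4)=3 chase 'e': 3 ⇒ 4;  out=∅∪out(4)=∅
  fail(11) 'dabcc': from fail(10)=18 chase 'c': 18→0 ⇒ 0;  out=∅∪out(0)=∅
  fail(6) 'eeeeec': from fail(5)=4 chase 'c': 4→3→2→1 ⇒ 19;  out={0}∪out(19)={0,4}
  fail(12) 'dabcce': from fail(11)=0 chase 'e': 0 ⇒ 1;  out={1}∪out(1)={1}

Run:
i=0 'd': node 0→7
i=1 'a': node 7→8
i=2 'b': node 8→9
i=3 'c': node 9→10  ** P3@[2:3]
i=4 'c': node 10→11
i=5 'e': node 11→12  ** P1@[0:5]
i=6 'd': node 12→7 ·f
i=7 'a': node 7→8
i=8 'e': node 8→14 ·f
i=9 'b': node 14→15
i=10 'c': node 15→16  ** P2@[7:10],P3@[9:10]
i=11 'a': node 16→13 ·f
i=12 'a': node 13→13 ·f
i=13 'e': node 13→14
i=14 'b': node 14→15
i=15 'c': node 15→16  ** P2@[12:15],P3@[14:15]
i=16 'e': node 16→1 ·f
i=17 'e': node 1→2
i=18 'e': node 2→3
i=19 'e': node 3→4
i=20 'e': node 4→5
i=21 'c': node 5→6  ** P0@[16:21],P4@[20:21]
i=22 'b': node 6→17 ·f
i=23 'b': node 17→17 ·f
i=24 'c': node 17→18  ** P3@[23:24]

Matches: [[3,3],[5,1],[10,2],[10,3],[15,2],[15,3],[21,0],[21,4],[24,3]]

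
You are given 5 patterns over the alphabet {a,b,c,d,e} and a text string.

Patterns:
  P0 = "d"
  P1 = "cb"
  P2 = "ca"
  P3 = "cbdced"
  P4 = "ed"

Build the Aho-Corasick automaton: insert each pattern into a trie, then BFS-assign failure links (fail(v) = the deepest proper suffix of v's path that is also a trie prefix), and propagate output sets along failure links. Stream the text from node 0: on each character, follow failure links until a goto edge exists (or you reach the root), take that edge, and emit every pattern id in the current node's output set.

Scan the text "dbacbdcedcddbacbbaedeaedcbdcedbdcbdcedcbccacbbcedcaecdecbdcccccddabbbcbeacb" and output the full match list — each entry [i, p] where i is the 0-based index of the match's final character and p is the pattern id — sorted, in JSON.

Build automaton:
Trie nodes:
  0='ε' goto c→2 d→1 e→9
  1='d' goto ·  ←P0
  2='c' goto a→4 b→3
  3='cb' goto d→5  ←P1
  4='ca' goto ·  ←P2
  5='cbd' goto c→6
  6='cbdc' goto e→7
  7='cbdce' goto d→8
  8='cbdced' goto ·  ←P3
  9='e' goto d→10
  10='ed' goto ·  ←P4

Failure links (BFS by depth):
  fail(1) 'd': from fail(0)=0 chase 'd': 0 ⇒ 0;  out={0}∪out(0)={0}
  fail(2) 'c': from fail(0)=0 chase 'c': 0 ⇒ 0;  out=∅∪out(0)=∅
  fail(9) 'e': from fail(0)=0 chase 'e': 0 ⇒ 0;  out=∅∪out(0)=∅
  fail(3) 'cb': from fail(2)=0 chase 'b': 0 ⇒ 0;  out={1}∪out(0)={1}
  fail(4) 'ca': from fail(2)=0 chase 'a': 0 ⇒ 0;  out={2}∪out(0)={2}
  fail(10) 'ed': from fail(9)=0 chase 'd': 0 ⇒ 1;  out={4}∪out(1)={0,4}
  fail(5) 'cbd': from fail(3)=0 chase 'd': 0 ⇒ 1;  out=∅∪out(1)={0}
  fail(6) 'cbdc': from fail(5)=1 chase 'c': 1→0 ⇒ 2;  out=∅∪out(2)=∅
  fail(7) 'cbdce': from fail(6)=2 chase 'e': 2→0 ⇒ 9;  out=∅∪out(9)=∅
  fail(8) 'cbdced': from fail(7)=9 chase 'd': 9 ⇒ 10;  out={3}∪out(10)={0,3,4}

Run:
pos 0 'd': at 1  ** P0@[0:0]
pos 1 'b': at 0 ·f
pos 2 'a': at 0
pos 3 'c': at 2
pos 4 'b': at 3  ** P1@[3:4]
pos 5 'd': at 5  ** P0@[5:5]
pos 6 'c': at 6
pos 7 'e': at 7
pos 8 'd': at 8  ** P0@[8:8],P3@[3:8],P4@[7:8]
pos 9 'c': at 2 ·f
pos 10 'd': at 1 ·f  ** P0@[10:10]
pos 11 'd': at 1 ·f  ** P0@[11:11]
pos 12 'b': at 0 ·f
pos 13 'a': at 0
pos 14 'c': at 2
pos 15 'b': at 3  ** P1@[14:15]
pos 16 'b': at 0 ·f
pos 17 'a': at 0
pos 18 'e': at 9
pos 19 'd': at 10  ** P0@[19:19],P4@[18:19]
pos 20 'e': at 9 ·f
pos 21 'a': at 0 ·f
pos 22 'e': at 9
pos 23 'd': at 10  ** P0@[23:23],P4@[22:23]
pos 24 'c': at 2 ·f
pos 25 'b': at 3  ** P1@[24:25]
pos 26 'd': at 5  ** P0@[26:26]
pos 27 'c': at 6
pos 28 'e': at 7
pos 29 'd': at 8  ** P0@[29:29],P3@[24:29],P4@[28:29]
pos 30 'b': at 0 ·f
pos 31 'd': at 1  ** P0@[31:31]
pos 32 'c': at 2 ·f
pos 33 'b': at 3  ** P1@[32:33]
pos 34 'd': at 5  ** P0@[34:34]
pos 35 'c': at 6
pos 36 'e': at 7
pos 37 'd': at 8  ** P0@[37:37],P3@[32:37],P4@[36:37]
pos 38 'c': at 2 ·f
pos 39 'b': at 3  ** P1@[38:39]
pos 40 'c': at 2 ·f
pos 41 'c': at 2 ·f
pos 42 'a': at 4  ** P2@[41:42]
pos 43 'c': at 2 ·f
pos 44 'b': at 3  ** P1@[43:44]
pos 45 'b': at 0 ·f
pos 46 'c': at 2
pos 47 'e': at 9 ·f
pos 48 'd': at 10  ** P0@[48:48],P4@[47:48]
pos 49 'c': at 2 ·f
pos 50 'a': at 4  ** P2@[49:50]
pos 51 'e': at 9 ·f
pos 52 'c': at 2 ·f
pos 53 'd': at 1 ·f  ** P0@[53:53]
pos 54 'e': at 9 ·f
pos 55 'c': at 2 ·f
pos 56 'b': at 3  ** P1@[55:56]
pos 57 'd': at 5  ** P0@[57:57]
pos 58 'c': at 6
pos 59 'c': at 2 ·f
pos 60 'c': at 2 ·f
pos 61 'c': at 2 ·f
pos 62 'c': at 2 ·f
pos 63 'd': at 1 ·f  ** P0@[63:63]
pos 64 'd': at 1 ·f  ** P0@[64:64]
pos 65 'a': at 0 ·f
pos 66 'b': at 0
pos 67 'b': at 0
pos 68 'b': at 0
pos 69 'c': at 2
pos 70 'b': at 3  ** P1@[69:70]
pos 71 'e': at 9 ·f
pos 72 'a': at 0 ·f
pos 73 'c': at 2
pos 74 'b': at 3  ** P1@[73:74]

Matches: [[0,0],[4,1],[5,0],[8,0],[8,3],[8,4],[10,0],[11,0],[15,1],[19,0],[19,4],[23,0],[23,4],[25,1],[26,0],[29,0],[29,3],[29,4],[31,0],[33,1],[34,0],[37,0],[37,3],[37,4],[39,1],[42,2],[44,1],[48,0],[48,4],[50,2],[53,0],[56,1],[57,0],[63,0],[64,0],[70,1],[74,1]]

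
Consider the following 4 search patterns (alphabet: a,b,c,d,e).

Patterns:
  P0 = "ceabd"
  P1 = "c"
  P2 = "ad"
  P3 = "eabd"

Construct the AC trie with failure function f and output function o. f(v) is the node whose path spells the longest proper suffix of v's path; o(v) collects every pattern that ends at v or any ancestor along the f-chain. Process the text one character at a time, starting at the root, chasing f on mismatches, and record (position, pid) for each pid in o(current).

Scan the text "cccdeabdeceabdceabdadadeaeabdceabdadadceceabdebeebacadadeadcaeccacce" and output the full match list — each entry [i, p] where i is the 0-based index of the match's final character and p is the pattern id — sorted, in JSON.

Build automaton:
Trie nodes:
  0='ε' goto a→6 c→1 e→8
  1='c' goto e→2  ←P1
  2='ce' goto a→3
  3='cea' goto b→4
  4='ceab' goto d→5
  5='ceabd' goto ·  ←P0
  6='a' goto d→7
  7='ad' goto ·  ←P2
  8='e' goto a→9
  9='ea' goto b→10
  10='eab' goto d→11
  11='eabd' goto ·  ←P3

BFS fail/out derivation:
  fail(1) 'c': from fail(0)=0 chase 'c': 0 ⇒ 0;  out={1}∪out(0)={1}
  fail(6) 'a': from fail(0)=0 chase 'a': 0 ⇒ 0;  out=∅∪out(0)=∅
  fail(8) 'e': from fail(0)=0 chase 'e': 0 ⇒ 0;  out=∅∪out(0)=∅
  fail(2) 'ce': from fail(1)=0 chase 'e': 0 ⇒ 8;  out=∅∪out(8)=∅
  fail(7) 'ad': from fail(6)=0 chase 'd': 0 ⇒ 0;  out={2}∪out(0)={2}
  fail(9) 'ea': from fail(8)=0 chase 'a': 0 ⇒ 6;  out=∅∪out(6)=∅
  fail(3) 'cea': from fail(2)=8 chase 'a': 8 ⇒ 9;  out=∅∪out(9)=∅
  fail(10) 'eab': from fail(9)=6 chase 'b': 6→0 ⇒ 0;  out=∅∪out(0)=∅
  fail(4) 'ceab': from fail(3)=9 chase 'b': 9 ⇒ 10;  out=∅∪out(10)=∅
  fail(11) 'eabd': from fail(10)=0 chase 'd': 0 ⇒ 0;  out={3}∪out(0)={3}
  fail(5) 'ceabd': from fail(4)=10 chase 'd': 10 ⇒ 11;  out={0}∪out(11)={0,3}

Scan:
[0] read 'c'  n0⇒n1  → match P1@[0:0]
[1] read 'c'  n1⇒n1 (via fail)  → match P1@[1:1]
[2] read 'c'  n1⇒n1 (via fail)  → match P1@[2:2]
[3] read 'd'  n1⇒n0 (via fail)
[4] read 'e'  n0⇒n8
[5] read 'a'  n8⇒n9
[6] read 'b'  n9⇒n10
[7] read 'd'  n10⇒n11  → match P3@[4:7]
[8] read 'e'  n11⇒n8 (via fail)
[9] read 'c'  n8⇒n1 (via fail)  → match P1@[9:9]
[10] read 'e'  n1⇒n2
[11] read 'a'  n2⇒n3
[12] read 'b'  n3⇒n4
[13] read 'd'  n4⇒n5  → match P0@[9:13],P3@[10:13]
[14] read 'c'  n5⇒n1 (via fail)  → match P1@[14:14]
[15] read 'e'  n1⇒n2
[16] read 'a'  n2⇒n3
[17] read 'b'  n3⇒n4
[18] read 'd'  n4⇒n5  → match P0@[14:18],P3@[15:18]
[19] read 'a'  n5⇒n6 (via fail)
[20] read 'd'  n6⇒n7  → match P2@[19:20]
[21] read 'a'  n7⇒n6 (via fail)
[22] read 'd'  n6⇒n7  → match P2@[21:22]
[23] read 'e'  n7⇒n8 (via fail)
[24] read 'a'  n8⇒n9
[25] read 'e'  n9⇒n8 (via fail)
[26] read 'a'  n8⇒n9
[27] read 'b'  n9⇒n10
[28] read 'd'  n10⇒n11  → match P3@[25:28]
[29] read 'c'  n11⇒n1 (via fail)  → match P1@[29:29]
[30] read 'e'  n1⇒n2
[31] read 'a'  n2⇒n3
[32] read 'b'  n3⇒n4
[33] read 'd'  n4⇒n5  → match P0@[29:33],P3@[30:33]
[34] read 'a'  n5⇒n6 (via fail)
[35] read 'd'  n6⇒n7  → match P2@[34:35]
[36] read 'a'  n7⇒n6 (via fail)
[37] read 'd'  n6⇒n7  → match P2@[36:37]
[38] read 'c'  n7⇒n1 (via fail)  → match P1@[38:38]
[39] read 'e'  n1⇒n2
[40] read 'c'  n2⇒n1 (via fail)  → match P1@[40:40]
[41] read 'e'  n1⇒n2
[42] read 'a'  n2⇒n3
[43] read 'b'  n3⇒n4
[44] read 'd'  n4⇒n5  → match P0@[40:44],P3@[41:44]
[45] read 'e'  n5⇒n8 (via fail)
[46] read 'b'  n8⇒n0 (via fail)
[47] read 'e'  n0⇒n8
[48] read 'e'  n8⇒n8 (via fail)
[49] read 'b'  n8⇒n0 (via fail)
[50] read 'a'  n0⇒n6
[51] read 'c'  n6⇒n1 (via fail)  → match P1@[51:51]
[52] read 'a'  n1⇒n6 (via fail)
[53] read 'd'  n6⇒n7  → match P2@[52:53]
[54] read 'a'  n7⇒n6 (via fail)
[55] read 'd'  n6⇒n7  → match P2@[54:55]
[56] read 'e'  n7⇒n8 (via fail)
[57] read 'a'  n8⇒n9
[58] read 'd'  n9⇒n7 (via fail)  → match P2@[57:58]
[59] read 'c'  n7⇒n1 (via fail)  → match P1@[59:59]
[60] read 'a'  n1⇒n6 (via fail)
[61] read 'e'  n6⇒n8 (via fail)
[62] read 'c'  n8⇒n1 (via fail)  → match P1@[62:62]
[63] read 'c'  n1⇒n1 (via fail)  → match P1@[63:63]
[64] read 'a'  n1⇒n6 (via fail)
[65] read 'c'  n6⇒n1 (via fail)  → match P1@[65:65]
[66] read 'c'  n1⇒n1 (via fail)  → match P1@[66:66]
[67] read 'e'  n1⇒n2

Matches: [[0,1],[1,1],[2,1],[7,3],[9,1],[13,0],[13,3],[14,1],[18,0],[18,3],[20,2],[22,2],[28,3],[29,1],[33,0],[33,3],[35,2],[37,2],[38,1],[40,1],[44,0],[44,3],[51,1],[53,2],[55,2],[58,2],[59,1],[62,1],[63,1],[65,1],[66,1]]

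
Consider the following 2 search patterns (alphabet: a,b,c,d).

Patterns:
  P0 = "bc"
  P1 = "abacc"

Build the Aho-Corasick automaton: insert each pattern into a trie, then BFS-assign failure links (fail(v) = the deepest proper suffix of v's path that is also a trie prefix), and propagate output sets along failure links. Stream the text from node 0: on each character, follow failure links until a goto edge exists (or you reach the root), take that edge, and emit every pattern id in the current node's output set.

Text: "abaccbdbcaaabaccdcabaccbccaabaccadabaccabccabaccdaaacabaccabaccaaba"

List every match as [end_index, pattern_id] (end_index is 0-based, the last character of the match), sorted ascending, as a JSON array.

Construct AC machine:
Trie (insert patterns):
  0='ε' goto a→3 b→1
  1='b' goto c→2
  2='bc' goto ·  [P0 ends]
  3='a' goto b→4
  4='ab' goto a→5
  5='aba' goto c→6
  6='abac' goto c→7
  7='abacc' goto ·  [P1 ends]

Failure links (BFS by depth):
  n1('b'): parent n0 fail=0; on 'b' 0 → fail=0;  out ∅∪∅=∅
  n3('a'): parent n0 fail=0; on 'a' 0 → fail=0;  out ∅∪∅=∅
  n2('bc'): parent n1 fail=0; on 'c' 0 → fail=0;  out {0}∪∅={0}
  n4('ab'): parent n3 fail=0; on 'b' 0 → fail=1;  out ∅∪∅=∅
  n5('aba'): parent n4 fail=1; on 'a' 1→0 → fail=3;  out ∅∪∅=∅
  n6('abac'): parent n5 fail=3; on 'c' 3→0 → fail=0;  out ∅∪∅=∅
  n7('abacc'): parent n6 fail=0; on 'c' 0 → fail=0;  out {1}∪∅={1}

Run:
i=0 'a': node 0→3
i=1 'b': node 3→4
i=2 'a': node 4→5
i=3 'c': node 5→6
i=4 'c': node 6→7  emit P1@[0:4]
i=5 'b': node 7→1 (fail-walked)
i=6 'd': node 1→0 (fail-walked)
i=7 'b': node 0→1
i=8 'c': node 1→2  emit P0@[7:8]
i=9 'a': node 2→3 (fail-walked)
i=10 'a': node 3→3 (fail-walked)
i=11 'a': node 3→3 (fail-walked)
i=12 'b': node 3→4
i=13 'a': node 4→5
i=14 'c': node 5→6
i=15 'c': node 6→7  emit P1@[11:15]
i=16 'd': node 7→0 (fail-walked)
i=17 'c': node 0→0
i=18 'a': node 0→3
i=19 'b': node 3→4
i=20 'a': node 4→5
i=21 'c': node 5→6
i=22 'c': node 6→7  emit P1@[18:22]
i=23 'b': node 7→1 (fail-walked)
i=24 'c': node 1→2  emit P0@[23:24]
i=25 'c': node 2→0 (fail-walked)
i=26 'a': node 0→3
i=27 'a': node 3→3 (fail-walked)
i=28 'b': node 3→4
i=29 'a': node 4→5
i=30 'c': node 5→6
i=31 'c': node 6→7  emit P1@[27:31]
i=32 'a': node 7→3 (fail-walked)
i=33 'd': node 3→0 (fail-walked)
i=34 'a': node 0→3
i=35 'b': node 3→4
i=36 'a': node 4→5
i=37 'c': node 5→6
i=38 'c': node 6→7  emit P1@[34:38]
i=39 'a': node 7→3 (fail-walked)
i=40 'b': node 3→4
i=41 'c': node 4→2 (fail-walked)  emit P0@[40:41]
i=42 'c': node 2→0 (fail-walked)
i=43 'a': node 0→3
i=44 'b': node 3→4
i=45 'a': node 4→5
i=46 'c': node 5→6
i=47 'c': node 6→7  emit P1@[43:47]
i=48 'd': node 7→0 (fail-walked)
i=49 'a': node 0→3
i=50 'a': node 3→3 (fail-walked)
i=51 'a': node 3→3 (fail-walked)
i=52 'c': node 3→0 (fail-walked)
i=53 'a': node 0→3
i=54 'b': node 3→4
i=55 'a': node 4→5
i=56 'c': node 5→6
i=57 'c': node 6→7  emit P1@[53:57]
i=58 'a': node 7→3 (fail-walked)
i=59 'b': node 3→4
i=60 'a': node 4→5
i=61 'c': node 5→6
i=62 'c': node 6→7  emit P1@[58:62]
i=63 'a': node 7→3 (fail-walked)
i=64 'a': node 3→3 (fail-walked)
i=65 'b': node 3→4
i=66 'a': node 4→5

Result: [[4,1],[8,0],[15,1],[22,1],[24,0],[31,1],[38,1],[41,0],[47,1],[57,1],[62,1]]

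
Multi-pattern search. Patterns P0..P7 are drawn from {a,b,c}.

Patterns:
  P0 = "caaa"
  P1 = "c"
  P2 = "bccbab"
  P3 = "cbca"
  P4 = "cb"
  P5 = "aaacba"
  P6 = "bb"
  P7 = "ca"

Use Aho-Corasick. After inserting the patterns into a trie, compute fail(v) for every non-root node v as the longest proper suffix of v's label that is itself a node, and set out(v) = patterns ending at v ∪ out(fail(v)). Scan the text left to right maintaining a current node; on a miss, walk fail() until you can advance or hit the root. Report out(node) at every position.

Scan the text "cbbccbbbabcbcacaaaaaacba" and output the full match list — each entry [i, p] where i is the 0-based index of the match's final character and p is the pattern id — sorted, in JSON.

Build automaton:
Trie nodes:
  0='ε' goto a→14 b→5 c→1
  1='c' goto a→2 b→11  [P1 ends]
  2='ca' goto a→3  [P7 ends]
  3='caa' goto a→4
  4='caaa' goto ·  [P0 ends]
  5='b' goto b→20 c→6
  6='bc' goto c→7
  7='bcc' goto b→8
  8='bccb' goto a→9
  9='bccba' goto b→10
  10='bccbab' goto ·  [P2 ends]
  11='cb' goto c→12  [P4 ends]
  12='cbc' goto a→13
  13='cbca' goto ·  [P3 ends]
  14='a' goto a→15
  15='aa' goto a→16
  16='aaa' goto c→17
  17='aaac' goto b→18
  18='aaacb' goto a→19
  19='aaacba' goto ·  [P5 ends]
  20='bb' goto ·  [P6 ends]

Failure links (BFS by depth):
  fail(1) 'c': from fail(0)=0 chase 'c': 0 ⇒ 0;  out={1}∪out(0)={1}
  fail(5) 'b': from fail(0)=0 chase 'b': 0 ⇒ 0;  out=∅∪out(0)=∅
  fail(14) 'a': from fail(0)=0 chase 'a': 0 ⇒ 0;  out=∅∪out(0)=∅
  fail(2) 'ca': from fail(1)=0 chase 'a': 0 ⇒ 14;  out={7}∪out(14)={7}
  fail(6) 'bc': from fail(5)=0 chase 'c': 0 ⇒ 1;  out=∅∪out(1)={1}
  fail(11) 'cb': from fail(1)=0 chase 'b': 0 ⇒ 5;  out={4}∪out(5)={4}
  fail(15) 'aa': from fail(14)=0 chase 'a': 0 ⇒ 14;  out=∅∪out(14)=∅
  fail(20) 'bb': from fail(5)=0 chase 'b': 0 ⇒ 5;  out={6}∪out(5)={6}
  fail(3) 'caa': from fail(2)=14 chase 'a': 14 ⇒ 15;  out=∅∪out(15)=∅
  fail(7) 'bcc': from fail(6)=1 chase 'c': 1→0 ⇒ 1;  out=∅∪out(1)={1}
  fail(12) 'cbc': from fail(11)=5 chase 'c': 5 ⇒ 6;  out=∅∪out(6)={1}
  fail(16) 'aaa': from fail(15)=14 chase 'a': 14 ⇒ 15;  out=∅∪out(15)=∅
  fail(4) 'caaa': from fail(3)=15 chase 'a': 15 ⇒ 16;  out={0}∪out(16)={0}
  fail(8) 'bccb': from fail(7)=1 chase 'b': 1 ⇒ 11;  out=∅∪out(11)={4}
  fail(13) 'cbca': from fail(12)=6 chase 'a': 6→1 ⇒ 2;  out={3}∪out(2)={3,7}
  fail(17) 'aaac': from fail(16)=15 chase 'c': 15→14→0 ⇒ 1;  out=∅∪out(1)={1}
  fail(9) 'bccba': from fail(8)=11 chase 'a': 11→5→0 ⇒ 14;  out=∅∪out(14)=∅
  fail(18) 'aaacb': from fail(17)=1 chase 'b': 1 ⇒ 11;  out=∅∪out(11)={4}
  fail(10) 'bccbab': from fail(9)=14 chase 'b': 14→0 ⇒ 5;  out={2}∪out(5)={2}
  fail(19) 'aaacba': from fail(18)=11 chase 'a': 11→5→0 ⇒ 14;  out={5}∪out(14)={5}

Text stream:
[0] read 'c'  n0⇒n1  ** P1@[0:0]
[1] read 'b'  n1⇒n11  ** P4@[0:1]
[2] read 'b'  n11⇒n20 ·f  ** P6@[1:2]
[3] read 'c'  n20⇒n6 ·f  ** P1@[3:3]
[4] read 'c'  n6⇒n7  ** P1@[4:4]
[5] read 'b'  n7⇒n8  ** P4@[4:5]
[6] read 'b'  n8⇒n20 ·f  ** P6@[5:6]
[7] read 'b'  n20⇒n20 ·f  ** P6@[6:7]
[8] read 'a'  n20⇒n14 ·f
[9] read 'b'  n14⇒n5 ·f
[10] read 'c'  n5⇒n6  ** P1@[10:10]
[11] read 'b'  n6⇒n11 ·f  ** P4@[10:11]
[12] read 'c'  n11⇒n12  ** P1@[12:12]
[13] read 'a'  n12⇒n13  ** P3@[10:13],P7@[12:13]
[14] read 'c'  n13⇒n1 ·f  ** P1@[14:14]
[15] read 'a'  n1⇒n2  ** P7@[14:15]
[16] read 'a'  n2⇒n3
[17] read 'a'  n3⇒n4  ** P0@[14:17]
[18] read 'a'  n4⇒n16 ·f
[19] read 'a'  n16⇒n16 ·f
[20] read 'a'  n16⇒n16 ·f
[21] read 'c'  n16⇒n17  ** P1@[21:21]
[22] read 'b'  n17⇒n18  ** P4@[21:22]
[23] read 'a'  n18⇒n19  ** P5@[18:23]

Matches: [[0,1],[1,4],[2,6],[3,1],[4,1],[5,4],[6,6],[7,6],[10,1],[11,4],[12,1],[13,3],[13,7],[14,1],[15,7],[17,0],[21,1],[22,4],[23,5]]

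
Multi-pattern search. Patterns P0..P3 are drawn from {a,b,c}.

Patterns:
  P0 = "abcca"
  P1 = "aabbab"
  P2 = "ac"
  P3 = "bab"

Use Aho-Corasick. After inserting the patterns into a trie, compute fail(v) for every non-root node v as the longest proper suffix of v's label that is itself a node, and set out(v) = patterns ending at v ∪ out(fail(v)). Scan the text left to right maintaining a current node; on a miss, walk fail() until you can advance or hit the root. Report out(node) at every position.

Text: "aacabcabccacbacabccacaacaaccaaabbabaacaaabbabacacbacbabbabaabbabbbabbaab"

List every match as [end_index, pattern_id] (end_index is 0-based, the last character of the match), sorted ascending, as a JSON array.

Build automaton:
Trie nodes:
  n0 'ε': a→1 b→12
  n1 'a': a→6 b→2 c→11
  n2 'ab': c→3
  n3 'abc': c→4
  n4 'abcc': a→5
  n5 'abcca': ·  ←P0
  n6 'aa': b→7
  n7 'aab': b→8
  n8 'aabb': a→9
  n9 'aabba': b→10
  n10 'aabbab': ·  ←P1
  n11 'ac': ·  ←P2
  n12 'b': a→13
  n13 'ba': b→14
  n14 'bab': ·  ←P3

BFS fail/out derivation:
  fail(1) 'a': from fail(0)=0 chase 'a': 0 ⇒ 0;  out=∅∪out(0)=∅
  fail(12) 'b': from fail(0)=0 chase 'b': 0 ⇒ 0;  out=∅∪out(0)=∅
  fail(2) 'ab': from fail(1)=0 chase 'b': 0 ⇒ 12;  out=∅∪out(12)=∅
  fail(6) 'aa': from fail(1)=0 chase 'a': 0 ⇒ 1;  out=∅∪out(1)=∅
  fail(11) 'ac': from fail(1)=0 chase 'c': 0 ⇒ 0;  out={2}∪out(0)={2}
  fail(13) 'ba': from fail(12)=0 chase 'a': 0 ⇒ 1;  out=∅∪out(1)=∅
  fail(3) 'abc': from fail(2)=12 chase 'c': 12→0 ⇒ 0;  out=∅∪out(0)=∅
  fail(7) 'aab': from fail(6)=1 chase 'b': 1 ⇒ 2;  out=∅∪out(2)=∅
  fail(14) 'bab': from fail(13)=1 chase 'b': 1 ⇒ 2;  out={3}∪out(2)={3}
  fail(4) 'abcc': from fail(3)=0 chase 'c': 0 ⇒ 0;  out=∅∪out(0)=∅
  fail(8) 'aabb': from fail(7)=2 chase 'b': 2→12→0 ⇒ 12;  out=∅∪out(12)=∅
  fail(5) 'abcca': from fail(4)=0 chase 'a': 0 ⇒ 1;  out={0}∪out(1)={0}
  fail(9) 'aabba': from fail(8)=12 chase 'a': 12 ⇒ 13;  out=∅∪out(13)=∅
  fail(10) 'aabbab': from fail(9)=13 chase 'b': 13 ⇒ 14;  out={1}∪out(14)={1,3}

Run:
pos 0 'a': at 1
pos 1 'a': at 6
pos 2 'c': at 11 (via fail)  emit P2@[1:2]
pos 3 'a': at 1 (via fail)
pos 4 'b': at 2
pos 5 'c': at 3
pos 6 'a': at 1 (via fail)
pos 7 'b': at 2
pos 8 'c': at 3
pos 9 'c': at 4
pos 10 'a': at 5  emit P0@[6:10]
pos 11 'c': at 11 (via fail)  emit P2@[10:11]
pos 12 'b': at 12 (via fail)
pos 13 'a': at 13
pos 14 'c': at 11 (via fail)  emit P2@[13:14]
pos 15 'a': at 1 (via fail)
pos 16 'b': at 2
pos 17 'c': at 3
pos 18 'c': at 4
pos 19 'a': at 5  emit P0@[15:19]
pos 20 'c': at 11 (via fail)  emit P2@[19:20]
pos 21 'a': at 1 (via fail)
pos 22 'a': at 6
pos 23 'c': at 11 (via fail)  emit P2@[22:23]
pos 24 'a': at 1 (via fail)
pos 25 'a': at 6
pos 26 'c': at 11 (via fail)  emit P2@[25:26]
pos 27 'c': at 0 (via fail)
pos 28 'a': at 1
pos 29 'a': at 6
pos 30 'a': at 6 (via fail)
pos 31 'b': at 7
pos 32 'b': at 8
pos 33 'a': at 9
pos 34 'b': at 10  emit P1@[29:34],P3@[32:34]
pos 35 'a': at 13 (via fail)
pos 36 'a': at 6 (via fail)
pos 37 'c': at 11 (via fail)  emit P2@[36:37]
pos 38 'a': at 1 (via fail)
pos 39 'a': at 6
pos 40 'a': at 6 (via fail)
pos 41 'b': at 7
pos 42 'b': at 8
pos 43 'a': at 9
pos 44 'b': at 10  emit P1@[39:44],P3@[42:44]
pos 45 'a': at 13 (via fail)
pos 46 'c': at 11 (via fail)  emit P2@[45:46]
pos 47 'a': at 1 (via fail)
pos 48 'c': at 11  emit P2@[47:48]
pos 49 'b': at 12 (via fail)
pos 50 'a': at 13
pos 51 'c': at 11 (via fail)  emit P2@[50:51]
pos 52 'b': at 12 (via fail)
pos 53 'a': at 13
pos 54 'b': at 14  emit P3@[52:54]
pos 55 'b': at 12 (via fail)
pos 56 'a': at 13
pos 57 'b': at 14  emit P3@[55:57]
pos 58 'a': at 13 (via fail)
pos 59 'a': at 6 (via fail)
pos 60 'b': at 7
pos 61 'b': at 8
pos 62 'a': at 9
pos 63 'b': at 10  emit P1@[58:63],P3@[61:63]
pos 64 'b': at 12 (via fail)
pos 65 'b': at 12 (via fail)
pos 66 'a': at 13
pos 67 'b': at 14  emit P3@[65:67]
pos 68 'b': at 12 (via fail)
pos 69 'a': at 13
pos 70 'a': at 6 (via fail)
pos 71 'b': at 7

Result: [[2,2],[10,0],[11,2],[14,2],[19,0],[20,2],[23,2],[26,2],[34,1],[34,3],[37,2],[44,1],[44,3],[46,2],[48,2],[51,2],[54,3],[57,3],[63,1],[63,3],[67,3]]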